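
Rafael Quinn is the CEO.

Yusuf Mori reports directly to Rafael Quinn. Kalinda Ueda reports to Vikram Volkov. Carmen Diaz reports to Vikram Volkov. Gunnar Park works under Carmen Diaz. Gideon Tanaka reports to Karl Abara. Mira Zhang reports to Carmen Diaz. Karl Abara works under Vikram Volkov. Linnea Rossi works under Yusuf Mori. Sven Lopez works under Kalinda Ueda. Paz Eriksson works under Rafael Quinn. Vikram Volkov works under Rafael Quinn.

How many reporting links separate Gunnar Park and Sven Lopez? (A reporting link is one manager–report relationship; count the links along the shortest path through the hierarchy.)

4

Gunnar Park is 2 levels below Vikram Volkov, and Sven Lopez is 2 levels below Vikram Volkov (their lowest common manager). The shortest path runs up from Gunnar Park to Vikram Volkov and back down to Sven Lopez: 2 + 2 = 4 links.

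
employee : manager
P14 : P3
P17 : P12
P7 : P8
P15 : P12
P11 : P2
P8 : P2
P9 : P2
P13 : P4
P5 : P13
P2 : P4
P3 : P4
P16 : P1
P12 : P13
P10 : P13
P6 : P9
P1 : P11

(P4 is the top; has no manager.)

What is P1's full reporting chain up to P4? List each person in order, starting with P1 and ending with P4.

P1 reports to P11. P11 reports to P2. P2 reports to P4. P4 is at the top.

P1 -> P11 -> P2 -> P4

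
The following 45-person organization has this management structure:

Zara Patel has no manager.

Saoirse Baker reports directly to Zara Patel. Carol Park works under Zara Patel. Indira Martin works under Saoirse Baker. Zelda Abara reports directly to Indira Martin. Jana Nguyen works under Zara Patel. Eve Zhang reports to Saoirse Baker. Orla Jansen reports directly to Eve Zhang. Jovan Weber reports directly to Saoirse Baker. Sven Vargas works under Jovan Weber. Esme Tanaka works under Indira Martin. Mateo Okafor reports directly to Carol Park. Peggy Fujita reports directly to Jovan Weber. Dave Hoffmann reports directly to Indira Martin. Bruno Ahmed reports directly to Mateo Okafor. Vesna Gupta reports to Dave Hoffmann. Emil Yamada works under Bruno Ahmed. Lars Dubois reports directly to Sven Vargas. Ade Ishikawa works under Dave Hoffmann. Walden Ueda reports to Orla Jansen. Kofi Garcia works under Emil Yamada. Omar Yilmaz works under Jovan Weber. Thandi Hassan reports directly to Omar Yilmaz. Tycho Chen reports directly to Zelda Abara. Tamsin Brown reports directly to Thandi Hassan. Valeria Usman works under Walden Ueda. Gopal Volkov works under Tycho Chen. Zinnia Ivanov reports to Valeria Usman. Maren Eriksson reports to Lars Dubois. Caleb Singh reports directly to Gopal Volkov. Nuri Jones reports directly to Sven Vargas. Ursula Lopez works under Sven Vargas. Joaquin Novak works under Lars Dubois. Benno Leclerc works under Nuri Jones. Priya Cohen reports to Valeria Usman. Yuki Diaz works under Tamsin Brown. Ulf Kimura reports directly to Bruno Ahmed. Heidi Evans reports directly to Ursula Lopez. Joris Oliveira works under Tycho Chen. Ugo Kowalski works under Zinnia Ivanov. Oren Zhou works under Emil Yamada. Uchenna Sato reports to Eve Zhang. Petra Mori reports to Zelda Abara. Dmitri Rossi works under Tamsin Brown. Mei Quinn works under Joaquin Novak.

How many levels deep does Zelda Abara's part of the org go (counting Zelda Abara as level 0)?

The longest chain under Zelda Abara runs Zelda Abara → Tycho Chen → Gopal Volkov → Caleb Singh, which is 3 levels below Zelda Abara.

3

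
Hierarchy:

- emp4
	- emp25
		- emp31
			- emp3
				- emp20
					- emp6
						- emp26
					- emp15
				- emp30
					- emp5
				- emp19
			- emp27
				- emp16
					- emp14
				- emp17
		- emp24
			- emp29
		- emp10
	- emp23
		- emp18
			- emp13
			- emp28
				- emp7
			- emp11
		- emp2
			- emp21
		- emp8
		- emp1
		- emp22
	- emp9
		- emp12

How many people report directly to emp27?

2

emp27 directly manages emp16, emp17. That is 2 direct reports.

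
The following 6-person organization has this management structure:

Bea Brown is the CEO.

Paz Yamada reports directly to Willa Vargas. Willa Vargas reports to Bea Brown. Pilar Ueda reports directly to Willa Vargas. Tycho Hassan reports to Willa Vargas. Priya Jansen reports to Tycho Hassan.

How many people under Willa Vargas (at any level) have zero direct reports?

The people in Willa Vargas's organization with no one reporting to them are Pilar Ueda, Priya Jansen, Paz Yamada. That is 3.

3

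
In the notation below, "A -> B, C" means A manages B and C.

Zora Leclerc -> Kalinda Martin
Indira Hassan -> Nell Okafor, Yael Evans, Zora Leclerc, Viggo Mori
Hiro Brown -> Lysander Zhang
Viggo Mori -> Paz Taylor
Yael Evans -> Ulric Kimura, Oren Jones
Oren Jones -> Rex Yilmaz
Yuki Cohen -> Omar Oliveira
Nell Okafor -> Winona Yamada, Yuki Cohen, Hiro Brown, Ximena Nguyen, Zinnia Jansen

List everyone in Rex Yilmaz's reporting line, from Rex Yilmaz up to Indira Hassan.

Rex Yilmaz reports to Oren Jones. Oren Jones reports to Yael Evans. Yael Evans reports to Indira Hassan. Indira Hassan is at the top.

Rex Yilmaz -> Oren Jones -> Yael Evans -> Indira Hassan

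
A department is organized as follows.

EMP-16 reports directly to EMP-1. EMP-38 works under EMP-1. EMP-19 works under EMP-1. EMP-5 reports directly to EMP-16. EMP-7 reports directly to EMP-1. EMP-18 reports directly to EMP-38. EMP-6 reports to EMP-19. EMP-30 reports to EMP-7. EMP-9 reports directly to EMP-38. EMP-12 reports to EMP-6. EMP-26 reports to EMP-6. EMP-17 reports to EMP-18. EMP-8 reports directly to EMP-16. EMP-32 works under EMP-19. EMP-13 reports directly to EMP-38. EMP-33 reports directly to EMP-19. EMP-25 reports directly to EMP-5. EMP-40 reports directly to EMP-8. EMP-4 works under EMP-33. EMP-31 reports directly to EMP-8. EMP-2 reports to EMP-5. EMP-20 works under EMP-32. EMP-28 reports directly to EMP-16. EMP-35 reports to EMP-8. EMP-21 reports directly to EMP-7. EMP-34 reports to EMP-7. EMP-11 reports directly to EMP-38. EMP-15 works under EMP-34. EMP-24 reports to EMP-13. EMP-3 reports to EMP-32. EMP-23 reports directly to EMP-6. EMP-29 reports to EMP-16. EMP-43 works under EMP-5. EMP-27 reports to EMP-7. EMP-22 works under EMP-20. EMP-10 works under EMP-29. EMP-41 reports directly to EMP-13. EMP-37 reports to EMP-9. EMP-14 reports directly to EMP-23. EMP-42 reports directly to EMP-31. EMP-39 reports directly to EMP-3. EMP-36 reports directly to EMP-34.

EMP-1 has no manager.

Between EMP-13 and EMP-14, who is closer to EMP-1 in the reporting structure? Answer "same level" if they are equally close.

EMP-13

EMP-13 is 2 levels below EMP-1; EMP-14 is 4. EMP-13 is higher.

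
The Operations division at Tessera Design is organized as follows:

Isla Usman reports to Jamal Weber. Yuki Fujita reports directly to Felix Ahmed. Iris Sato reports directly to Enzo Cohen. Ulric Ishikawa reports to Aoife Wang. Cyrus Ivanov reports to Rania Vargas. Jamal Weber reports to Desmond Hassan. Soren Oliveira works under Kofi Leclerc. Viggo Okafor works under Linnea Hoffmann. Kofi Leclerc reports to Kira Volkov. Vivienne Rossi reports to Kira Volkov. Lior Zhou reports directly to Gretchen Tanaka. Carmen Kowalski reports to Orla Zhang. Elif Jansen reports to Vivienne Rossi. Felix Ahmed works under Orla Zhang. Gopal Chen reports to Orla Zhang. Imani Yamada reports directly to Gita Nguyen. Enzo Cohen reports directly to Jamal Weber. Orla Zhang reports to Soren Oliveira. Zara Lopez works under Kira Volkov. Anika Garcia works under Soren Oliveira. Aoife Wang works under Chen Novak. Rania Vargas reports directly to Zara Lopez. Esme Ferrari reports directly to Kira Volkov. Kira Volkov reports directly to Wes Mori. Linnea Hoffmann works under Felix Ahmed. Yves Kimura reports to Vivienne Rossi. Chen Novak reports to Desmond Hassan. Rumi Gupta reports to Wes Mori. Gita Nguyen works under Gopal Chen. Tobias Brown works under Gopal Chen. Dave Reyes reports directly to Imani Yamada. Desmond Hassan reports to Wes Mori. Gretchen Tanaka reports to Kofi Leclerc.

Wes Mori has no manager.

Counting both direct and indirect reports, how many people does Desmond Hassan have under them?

7

Desmond Hassan directly manages Chen Novak, Jamal Weber. Under Chen Novak: Aoife Wang, Ulric Ishikawa (2). Under Jamal Weber: Isla Usman, Enzo Cohen, Iris Sato (3). So Desmond Hassan's organization is 2 direct reports plus everyone under them: 3 + 4 = 7.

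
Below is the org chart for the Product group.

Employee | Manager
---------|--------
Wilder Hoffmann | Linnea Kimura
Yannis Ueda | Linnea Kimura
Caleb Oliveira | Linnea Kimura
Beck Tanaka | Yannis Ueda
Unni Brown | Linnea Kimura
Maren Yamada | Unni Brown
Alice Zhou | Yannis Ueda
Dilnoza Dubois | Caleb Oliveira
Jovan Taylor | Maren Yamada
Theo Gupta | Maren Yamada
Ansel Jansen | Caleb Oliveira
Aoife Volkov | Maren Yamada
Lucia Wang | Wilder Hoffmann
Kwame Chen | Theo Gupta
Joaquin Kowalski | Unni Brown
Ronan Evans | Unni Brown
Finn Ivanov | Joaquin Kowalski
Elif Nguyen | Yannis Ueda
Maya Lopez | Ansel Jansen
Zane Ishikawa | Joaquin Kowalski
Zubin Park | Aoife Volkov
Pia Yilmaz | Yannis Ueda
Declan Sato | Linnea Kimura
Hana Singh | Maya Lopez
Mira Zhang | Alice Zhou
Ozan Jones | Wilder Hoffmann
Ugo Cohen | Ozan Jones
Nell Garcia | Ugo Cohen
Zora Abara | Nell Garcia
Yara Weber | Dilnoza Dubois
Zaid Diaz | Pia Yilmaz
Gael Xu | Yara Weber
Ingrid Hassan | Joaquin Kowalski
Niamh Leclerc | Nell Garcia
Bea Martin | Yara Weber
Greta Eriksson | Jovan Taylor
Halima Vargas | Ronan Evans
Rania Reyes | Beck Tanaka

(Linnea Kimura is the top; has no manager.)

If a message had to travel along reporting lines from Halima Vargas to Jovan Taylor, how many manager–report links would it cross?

4

Halima Vargas is 2 levels below Unni Brown, and Jovan Taylor is 2 levels below Unni Brown (their lowest common manager). The shortest path runs up from Halima Vargas to Unni Brown and back down to Jovan Taylor: 2 + 2 = 4 links.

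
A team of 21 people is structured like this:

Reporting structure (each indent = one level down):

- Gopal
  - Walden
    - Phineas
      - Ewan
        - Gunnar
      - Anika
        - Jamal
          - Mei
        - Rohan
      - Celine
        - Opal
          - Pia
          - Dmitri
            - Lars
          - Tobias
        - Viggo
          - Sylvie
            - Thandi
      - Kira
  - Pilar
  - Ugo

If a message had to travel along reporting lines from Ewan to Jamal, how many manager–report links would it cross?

3

Ewan is 1 level below Phineas, and Jamal is 2 levels below Phineas (their lowest common manager). The shortest path runs up from Ewan to Phineas and back down to Jamal: 1 + 2 = 3 links.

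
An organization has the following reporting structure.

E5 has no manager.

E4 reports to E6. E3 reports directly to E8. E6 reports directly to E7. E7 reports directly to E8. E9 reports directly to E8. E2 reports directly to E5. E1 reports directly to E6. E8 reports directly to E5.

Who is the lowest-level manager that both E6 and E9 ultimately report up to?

E8

E6's chain of managers is E7, E8, E5. E9's chain of managers is E8, E5. The first manager that appears in both chains is E8.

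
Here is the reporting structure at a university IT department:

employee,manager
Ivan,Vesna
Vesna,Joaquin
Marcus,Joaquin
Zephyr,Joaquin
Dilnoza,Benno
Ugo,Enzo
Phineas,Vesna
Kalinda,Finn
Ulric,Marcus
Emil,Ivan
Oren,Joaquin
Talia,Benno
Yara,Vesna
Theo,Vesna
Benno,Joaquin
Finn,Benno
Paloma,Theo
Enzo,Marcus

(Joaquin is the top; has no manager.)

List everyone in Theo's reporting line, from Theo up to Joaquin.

Theo reports to Vesna. Vesna reports to Joaquin. Joaquin is at the top.

Theo -> Vesna -> Joaquin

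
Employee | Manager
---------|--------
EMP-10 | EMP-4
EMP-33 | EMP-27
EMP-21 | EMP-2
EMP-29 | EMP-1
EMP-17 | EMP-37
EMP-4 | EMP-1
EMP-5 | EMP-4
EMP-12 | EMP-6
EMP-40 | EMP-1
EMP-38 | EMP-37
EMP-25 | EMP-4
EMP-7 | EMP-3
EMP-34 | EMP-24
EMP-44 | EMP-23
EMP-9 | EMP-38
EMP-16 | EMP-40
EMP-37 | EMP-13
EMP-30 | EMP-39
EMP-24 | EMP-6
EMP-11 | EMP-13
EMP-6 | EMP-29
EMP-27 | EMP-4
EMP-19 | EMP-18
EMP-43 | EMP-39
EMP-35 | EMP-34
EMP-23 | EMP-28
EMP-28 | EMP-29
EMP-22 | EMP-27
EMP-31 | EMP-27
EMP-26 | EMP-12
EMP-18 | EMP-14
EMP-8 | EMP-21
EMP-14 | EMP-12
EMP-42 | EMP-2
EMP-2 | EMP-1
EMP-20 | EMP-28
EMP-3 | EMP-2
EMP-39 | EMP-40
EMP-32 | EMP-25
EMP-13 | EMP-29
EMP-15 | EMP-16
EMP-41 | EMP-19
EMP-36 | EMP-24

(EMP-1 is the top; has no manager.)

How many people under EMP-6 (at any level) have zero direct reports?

The people in EMP-6's organization with no one reporting to them are EMP-26, EMP-41, EMP-36, EMP-35. That is 4.

4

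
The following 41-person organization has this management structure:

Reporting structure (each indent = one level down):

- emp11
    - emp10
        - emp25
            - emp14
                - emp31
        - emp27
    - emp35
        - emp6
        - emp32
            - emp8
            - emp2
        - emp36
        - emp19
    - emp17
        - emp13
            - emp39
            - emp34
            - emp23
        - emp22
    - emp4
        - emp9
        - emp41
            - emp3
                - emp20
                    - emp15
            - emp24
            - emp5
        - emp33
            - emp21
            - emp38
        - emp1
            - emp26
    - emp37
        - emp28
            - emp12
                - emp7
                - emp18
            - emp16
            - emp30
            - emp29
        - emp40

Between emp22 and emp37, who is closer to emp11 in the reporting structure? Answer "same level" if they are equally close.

emp22 is 2 levels below emp11; emp37 is 1. emp37 is higher.

emp37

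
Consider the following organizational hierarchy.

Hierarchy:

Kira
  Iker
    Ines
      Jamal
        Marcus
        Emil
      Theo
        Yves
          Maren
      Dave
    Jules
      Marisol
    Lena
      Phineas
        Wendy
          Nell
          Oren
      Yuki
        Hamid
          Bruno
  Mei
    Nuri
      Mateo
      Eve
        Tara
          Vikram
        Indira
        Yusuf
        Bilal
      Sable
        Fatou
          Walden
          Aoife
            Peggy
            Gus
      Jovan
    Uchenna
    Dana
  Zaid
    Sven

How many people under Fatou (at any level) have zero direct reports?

The people in Fatou's organization with no one reporting to them are Gus, Peggy, Walden. That is 3.

3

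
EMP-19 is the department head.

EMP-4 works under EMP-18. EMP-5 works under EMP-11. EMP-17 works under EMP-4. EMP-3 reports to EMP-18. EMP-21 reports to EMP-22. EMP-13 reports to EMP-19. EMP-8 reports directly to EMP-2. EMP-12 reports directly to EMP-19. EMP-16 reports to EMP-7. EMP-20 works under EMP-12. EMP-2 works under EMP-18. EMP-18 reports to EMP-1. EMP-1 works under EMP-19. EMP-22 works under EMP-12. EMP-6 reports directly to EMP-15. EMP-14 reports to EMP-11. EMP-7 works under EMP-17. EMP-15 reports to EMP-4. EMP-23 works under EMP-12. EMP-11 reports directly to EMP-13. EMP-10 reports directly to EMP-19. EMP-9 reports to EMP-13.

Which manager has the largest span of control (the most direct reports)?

Direct-report counts: EMP-19 has 4; EMP-1 has 1; EMP-18 has 3; EMP-2 has 1; EMP-4 has 2; EMP-17 has 1; EMP-7 has 1; EMP-15 has 1; EMP-13 has 2; EMP-11 has 2; EMP-12 has 3; EMP-22 has 1. The largest is 4, held by EMP-19.

EMP-19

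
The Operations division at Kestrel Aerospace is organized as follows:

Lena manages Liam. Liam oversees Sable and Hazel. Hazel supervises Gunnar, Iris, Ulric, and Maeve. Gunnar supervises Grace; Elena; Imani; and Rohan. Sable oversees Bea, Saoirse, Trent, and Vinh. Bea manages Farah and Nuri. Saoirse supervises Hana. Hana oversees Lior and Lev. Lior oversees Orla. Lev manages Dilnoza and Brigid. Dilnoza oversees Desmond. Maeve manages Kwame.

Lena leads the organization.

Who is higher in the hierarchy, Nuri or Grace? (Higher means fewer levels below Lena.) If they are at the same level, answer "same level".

Both Nuri and Grace are 4 levels below Lena.

same level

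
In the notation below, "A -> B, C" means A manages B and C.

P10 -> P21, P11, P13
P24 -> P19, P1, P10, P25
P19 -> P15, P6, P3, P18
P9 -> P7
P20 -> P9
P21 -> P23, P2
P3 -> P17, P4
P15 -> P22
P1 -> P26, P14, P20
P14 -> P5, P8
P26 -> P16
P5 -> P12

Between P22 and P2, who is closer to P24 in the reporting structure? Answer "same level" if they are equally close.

Both P22 and P2 are 3 levels below P24.

same level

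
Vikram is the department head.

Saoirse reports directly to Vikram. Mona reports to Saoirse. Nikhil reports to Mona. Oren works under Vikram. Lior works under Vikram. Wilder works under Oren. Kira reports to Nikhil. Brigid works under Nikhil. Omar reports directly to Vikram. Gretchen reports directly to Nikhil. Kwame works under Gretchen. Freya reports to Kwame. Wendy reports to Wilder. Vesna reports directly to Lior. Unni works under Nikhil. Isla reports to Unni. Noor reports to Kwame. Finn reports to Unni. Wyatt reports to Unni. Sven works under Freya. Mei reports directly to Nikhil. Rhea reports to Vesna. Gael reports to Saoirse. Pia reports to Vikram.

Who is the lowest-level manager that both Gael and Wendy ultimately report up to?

Vikram

Gael's chain of managers is Saoirse, Vikram. Wendy's chain of managers is Wilder, Oren, Vikram. The first manager that appears in both chains is Vikram.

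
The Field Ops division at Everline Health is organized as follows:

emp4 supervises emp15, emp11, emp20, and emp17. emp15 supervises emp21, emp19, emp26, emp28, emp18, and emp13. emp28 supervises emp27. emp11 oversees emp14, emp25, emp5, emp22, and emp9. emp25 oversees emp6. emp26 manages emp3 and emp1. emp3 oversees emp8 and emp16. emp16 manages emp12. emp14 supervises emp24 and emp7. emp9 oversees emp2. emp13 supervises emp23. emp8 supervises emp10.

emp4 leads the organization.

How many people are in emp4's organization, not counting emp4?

27

emp4 directly manages emp15, emp11, emp20, emp17. Under emp15: emp13, emp23, emp21, emp18, emp19, emp26, emp1, emp3, emp8, emp10, emp16, emp12, emp28, emp27 (14). Under emp11: emp9, emp2, emp5, emp14, emp7, emp24, emp22, emp25, emp6 (9). emp20 has no reports. emp17 has no reports. So emp4's organization is 4 direct reports plus everyone under them: 15 + 10 + 1 + 1 = 27.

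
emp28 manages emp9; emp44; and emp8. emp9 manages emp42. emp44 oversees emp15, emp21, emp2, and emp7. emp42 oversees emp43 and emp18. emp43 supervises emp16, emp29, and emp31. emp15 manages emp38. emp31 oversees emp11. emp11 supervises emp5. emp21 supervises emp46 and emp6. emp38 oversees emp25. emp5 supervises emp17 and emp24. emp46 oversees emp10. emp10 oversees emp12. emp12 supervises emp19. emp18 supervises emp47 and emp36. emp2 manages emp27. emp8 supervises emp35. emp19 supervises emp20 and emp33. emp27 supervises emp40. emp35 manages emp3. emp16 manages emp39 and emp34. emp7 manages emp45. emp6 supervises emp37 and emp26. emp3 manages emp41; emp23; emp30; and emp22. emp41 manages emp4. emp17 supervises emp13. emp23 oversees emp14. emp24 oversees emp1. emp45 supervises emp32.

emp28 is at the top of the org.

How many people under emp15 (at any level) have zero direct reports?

The only person in emp15's organization with no one reporting to them is emp25. That is 1.

1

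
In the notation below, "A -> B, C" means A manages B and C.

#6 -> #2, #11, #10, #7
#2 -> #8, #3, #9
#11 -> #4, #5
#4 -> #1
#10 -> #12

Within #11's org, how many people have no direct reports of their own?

The people in #11's organization with no one reporting to them are #5, #1. That is 2.

2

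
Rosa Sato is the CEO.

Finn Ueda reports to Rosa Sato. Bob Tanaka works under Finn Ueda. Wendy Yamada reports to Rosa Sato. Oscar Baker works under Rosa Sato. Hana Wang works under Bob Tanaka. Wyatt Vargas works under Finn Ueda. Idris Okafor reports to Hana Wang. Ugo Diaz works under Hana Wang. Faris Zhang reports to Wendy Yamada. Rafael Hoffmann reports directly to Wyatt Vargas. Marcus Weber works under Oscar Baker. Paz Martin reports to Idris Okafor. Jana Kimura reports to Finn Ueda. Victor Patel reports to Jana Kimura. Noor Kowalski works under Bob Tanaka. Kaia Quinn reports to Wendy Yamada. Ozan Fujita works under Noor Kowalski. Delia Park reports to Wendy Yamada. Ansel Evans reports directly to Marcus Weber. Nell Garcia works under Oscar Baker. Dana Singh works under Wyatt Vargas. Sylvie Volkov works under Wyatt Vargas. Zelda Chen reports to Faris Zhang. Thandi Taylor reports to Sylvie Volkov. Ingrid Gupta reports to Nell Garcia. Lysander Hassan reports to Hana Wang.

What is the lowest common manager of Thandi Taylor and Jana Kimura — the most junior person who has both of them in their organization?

Finn Ueda

Thandi Taylor's chain of managers is Sylvie Volkov, Wyatt Vargas, Finn Ueda, Rosa Sato. Jana Kimura's chain of managers is Finn Ueda, Rosa Sato. The first manager that appears in both chains is Finn Ueda.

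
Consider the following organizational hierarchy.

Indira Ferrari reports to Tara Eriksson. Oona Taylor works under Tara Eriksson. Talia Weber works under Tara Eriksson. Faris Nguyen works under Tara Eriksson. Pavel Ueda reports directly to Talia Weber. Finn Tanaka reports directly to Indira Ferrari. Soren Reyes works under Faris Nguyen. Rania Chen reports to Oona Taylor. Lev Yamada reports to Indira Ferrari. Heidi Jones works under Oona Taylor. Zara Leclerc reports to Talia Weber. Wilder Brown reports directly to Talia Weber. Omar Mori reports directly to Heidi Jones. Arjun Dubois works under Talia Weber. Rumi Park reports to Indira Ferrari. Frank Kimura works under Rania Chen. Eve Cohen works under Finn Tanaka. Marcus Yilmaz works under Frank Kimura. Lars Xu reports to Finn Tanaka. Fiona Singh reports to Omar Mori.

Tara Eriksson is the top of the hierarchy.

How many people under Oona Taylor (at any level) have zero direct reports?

The people in Oona Taylor's organization with no one reporting to them are Fiona Singh, Marcus Yilmaz. That is 2.

2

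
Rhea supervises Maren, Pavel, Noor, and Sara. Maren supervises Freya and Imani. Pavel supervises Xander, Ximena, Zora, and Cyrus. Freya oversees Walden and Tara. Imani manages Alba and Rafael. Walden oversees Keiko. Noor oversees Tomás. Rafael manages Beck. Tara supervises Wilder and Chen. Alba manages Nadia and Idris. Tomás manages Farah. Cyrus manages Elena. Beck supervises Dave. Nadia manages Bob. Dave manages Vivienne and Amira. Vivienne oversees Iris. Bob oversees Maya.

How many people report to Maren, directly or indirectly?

18

Maren directly manages Freya, Imani. Under Freya: Tara, Chen, Wilder, Walden, Keiko (5). Under Imani: Alba, Idris, Nadia, Bob, Maya, Rafael, Beck, Dave, Amira, Vivienne, Iris (11). So Maren's organization is 2 direct reports plus everyone under them: 6 + 12 = 18.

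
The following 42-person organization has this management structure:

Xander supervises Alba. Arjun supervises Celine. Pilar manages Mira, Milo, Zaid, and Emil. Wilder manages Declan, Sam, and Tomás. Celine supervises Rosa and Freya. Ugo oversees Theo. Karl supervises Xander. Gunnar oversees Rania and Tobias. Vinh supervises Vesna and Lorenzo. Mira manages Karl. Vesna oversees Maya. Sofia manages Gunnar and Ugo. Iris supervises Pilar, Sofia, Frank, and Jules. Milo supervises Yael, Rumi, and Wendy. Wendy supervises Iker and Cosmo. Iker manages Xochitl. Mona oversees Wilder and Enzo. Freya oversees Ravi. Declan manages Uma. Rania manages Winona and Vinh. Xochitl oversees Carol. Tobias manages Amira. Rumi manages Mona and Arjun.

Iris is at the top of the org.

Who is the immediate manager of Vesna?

Vinh

Vesna reports directly to Vinh.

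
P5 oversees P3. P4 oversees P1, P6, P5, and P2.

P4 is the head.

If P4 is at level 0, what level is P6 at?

1

Chain from P6 up to P4: P6 → P4. That is 1 step up, so P6 is 1 level below P4.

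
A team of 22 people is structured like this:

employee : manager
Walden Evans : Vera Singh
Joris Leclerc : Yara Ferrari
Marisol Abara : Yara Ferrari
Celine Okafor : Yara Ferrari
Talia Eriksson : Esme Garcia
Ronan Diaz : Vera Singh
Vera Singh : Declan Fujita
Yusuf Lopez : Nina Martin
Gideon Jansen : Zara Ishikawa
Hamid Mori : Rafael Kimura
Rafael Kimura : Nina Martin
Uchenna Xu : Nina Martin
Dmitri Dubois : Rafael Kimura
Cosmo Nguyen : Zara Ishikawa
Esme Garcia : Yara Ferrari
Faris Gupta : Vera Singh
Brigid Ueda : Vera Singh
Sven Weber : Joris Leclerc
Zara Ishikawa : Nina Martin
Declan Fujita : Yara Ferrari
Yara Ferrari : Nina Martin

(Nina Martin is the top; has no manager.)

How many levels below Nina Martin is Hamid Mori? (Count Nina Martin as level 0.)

Chain from Hamid Mori up to Nina Martin: Hamid Mori → Rafael Kimura → Nina Martin. That is 2 steps up, so Hamid Mori is 2 levels below Nina Martin.

2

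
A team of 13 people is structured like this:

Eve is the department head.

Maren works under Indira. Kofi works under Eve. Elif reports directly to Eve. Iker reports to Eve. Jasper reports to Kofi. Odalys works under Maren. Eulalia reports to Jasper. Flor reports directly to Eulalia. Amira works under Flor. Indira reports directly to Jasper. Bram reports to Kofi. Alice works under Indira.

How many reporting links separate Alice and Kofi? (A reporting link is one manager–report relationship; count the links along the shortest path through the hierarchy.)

Alice is in Kofi's organization: the chain from Alice up to Kofi is Alice → Indira → Jasper → Kofi, which is 3 links.

3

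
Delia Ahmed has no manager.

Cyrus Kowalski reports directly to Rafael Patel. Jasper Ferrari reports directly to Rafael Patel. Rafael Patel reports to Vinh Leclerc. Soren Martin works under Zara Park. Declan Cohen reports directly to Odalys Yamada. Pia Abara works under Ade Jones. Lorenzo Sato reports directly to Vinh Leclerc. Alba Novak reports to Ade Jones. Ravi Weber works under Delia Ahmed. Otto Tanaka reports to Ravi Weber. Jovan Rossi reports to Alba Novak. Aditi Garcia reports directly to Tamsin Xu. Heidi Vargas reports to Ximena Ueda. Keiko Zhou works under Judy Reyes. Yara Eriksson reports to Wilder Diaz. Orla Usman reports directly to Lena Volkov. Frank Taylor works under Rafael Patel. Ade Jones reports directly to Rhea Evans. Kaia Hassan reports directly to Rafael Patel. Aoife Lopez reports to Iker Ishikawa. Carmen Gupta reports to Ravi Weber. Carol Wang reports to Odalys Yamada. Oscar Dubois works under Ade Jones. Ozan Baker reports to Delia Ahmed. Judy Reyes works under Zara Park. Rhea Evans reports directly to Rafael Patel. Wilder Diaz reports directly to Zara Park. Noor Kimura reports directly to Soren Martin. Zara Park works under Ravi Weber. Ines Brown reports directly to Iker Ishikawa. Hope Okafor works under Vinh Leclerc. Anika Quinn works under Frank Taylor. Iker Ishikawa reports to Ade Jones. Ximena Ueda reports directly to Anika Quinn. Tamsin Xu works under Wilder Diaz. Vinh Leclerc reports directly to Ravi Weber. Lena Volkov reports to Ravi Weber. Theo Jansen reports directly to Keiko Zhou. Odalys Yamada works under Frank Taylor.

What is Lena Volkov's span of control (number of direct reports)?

1

Lena Volkov directly manages Orla Usman. That is 1 direct report.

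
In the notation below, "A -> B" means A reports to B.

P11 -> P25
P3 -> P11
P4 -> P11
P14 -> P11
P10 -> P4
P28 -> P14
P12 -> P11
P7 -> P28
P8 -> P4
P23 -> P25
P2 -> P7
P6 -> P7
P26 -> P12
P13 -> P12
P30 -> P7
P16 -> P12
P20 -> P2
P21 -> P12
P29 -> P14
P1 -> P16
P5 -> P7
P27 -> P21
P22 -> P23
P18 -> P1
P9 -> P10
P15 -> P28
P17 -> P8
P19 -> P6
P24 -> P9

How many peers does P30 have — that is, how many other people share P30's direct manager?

3

P30 reports to P7. P7's other direct reports are P2, P6, P5 — 3 peers.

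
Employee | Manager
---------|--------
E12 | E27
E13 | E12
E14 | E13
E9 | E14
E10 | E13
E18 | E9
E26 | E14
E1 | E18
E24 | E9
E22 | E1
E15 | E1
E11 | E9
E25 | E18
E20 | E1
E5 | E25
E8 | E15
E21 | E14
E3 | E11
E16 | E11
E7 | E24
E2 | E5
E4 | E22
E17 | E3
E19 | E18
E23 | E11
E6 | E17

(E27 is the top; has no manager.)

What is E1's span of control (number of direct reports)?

E1 directly manages E22, E15, E20. That is 3 direct reports.

3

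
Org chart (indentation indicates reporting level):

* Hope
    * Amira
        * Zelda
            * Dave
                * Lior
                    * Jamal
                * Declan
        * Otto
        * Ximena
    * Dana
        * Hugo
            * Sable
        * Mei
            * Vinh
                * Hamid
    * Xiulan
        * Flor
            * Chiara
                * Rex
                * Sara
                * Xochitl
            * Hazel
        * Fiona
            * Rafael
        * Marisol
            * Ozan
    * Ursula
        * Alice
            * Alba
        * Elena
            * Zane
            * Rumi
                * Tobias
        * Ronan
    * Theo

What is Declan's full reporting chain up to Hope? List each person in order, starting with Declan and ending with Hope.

Declan -> Dave -> Zelda -> Amira -> Hope

Declan reports to Dave. Dave reports to Zelda. Zelda reports to Amira. Amira reports to Hope. Hope is at the top.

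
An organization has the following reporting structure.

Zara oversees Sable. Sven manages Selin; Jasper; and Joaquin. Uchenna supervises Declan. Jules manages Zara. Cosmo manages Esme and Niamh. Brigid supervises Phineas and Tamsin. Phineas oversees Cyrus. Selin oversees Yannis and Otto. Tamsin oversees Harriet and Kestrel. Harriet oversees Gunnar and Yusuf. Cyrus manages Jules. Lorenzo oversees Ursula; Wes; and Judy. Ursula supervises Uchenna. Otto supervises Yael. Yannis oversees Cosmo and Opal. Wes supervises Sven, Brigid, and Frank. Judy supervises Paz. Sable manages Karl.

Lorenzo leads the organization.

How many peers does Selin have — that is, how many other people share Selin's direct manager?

Selin reports to Sven. Sven's other direct reports are Jasper, Joaquin — 2 peers.

2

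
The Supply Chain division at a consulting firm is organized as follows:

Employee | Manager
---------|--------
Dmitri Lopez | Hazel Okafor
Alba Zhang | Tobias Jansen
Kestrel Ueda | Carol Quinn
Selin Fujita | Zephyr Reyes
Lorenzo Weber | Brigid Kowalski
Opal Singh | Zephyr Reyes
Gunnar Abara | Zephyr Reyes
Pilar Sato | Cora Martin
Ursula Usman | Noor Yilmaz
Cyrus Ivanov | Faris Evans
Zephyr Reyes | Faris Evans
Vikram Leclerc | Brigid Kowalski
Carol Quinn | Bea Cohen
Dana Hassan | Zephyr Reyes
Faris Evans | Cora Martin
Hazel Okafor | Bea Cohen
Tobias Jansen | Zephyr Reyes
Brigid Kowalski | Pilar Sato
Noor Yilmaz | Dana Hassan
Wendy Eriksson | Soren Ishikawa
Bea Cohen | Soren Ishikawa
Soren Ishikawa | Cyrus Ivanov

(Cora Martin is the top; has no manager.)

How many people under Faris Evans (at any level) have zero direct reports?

The people in Faris Evans's organization with no one reporting to them are Gunnar Abara, Selin Fujita, Opal Singh, Alba Zhang, Ursula Usman, Kestrel Ueda, Dmitri Lopez, Wendy Eriksson. That is 8.

8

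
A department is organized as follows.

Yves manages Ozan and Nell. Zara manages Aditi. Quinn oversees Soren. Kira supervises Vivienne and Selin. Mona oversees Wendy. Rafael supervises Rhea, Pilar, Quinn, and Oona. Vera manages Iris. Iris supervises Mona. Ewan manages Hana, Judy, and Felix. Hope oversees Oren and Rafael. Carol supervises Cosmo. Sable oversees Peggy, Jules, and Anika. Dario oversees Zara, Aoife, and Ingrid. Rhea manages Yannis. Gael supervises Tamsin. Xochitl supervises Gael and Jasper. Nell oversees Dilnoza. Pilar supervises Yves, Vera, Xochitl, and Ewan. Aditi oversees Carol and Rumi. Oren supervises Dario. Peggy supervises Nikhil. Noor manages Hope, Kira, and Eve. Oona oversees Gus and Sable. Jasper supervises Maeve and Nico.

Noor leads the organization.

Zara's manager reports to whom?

Zara reports to Dario, and Dario reports to Oren. So Zara's skip-level manager is Oren.

Oren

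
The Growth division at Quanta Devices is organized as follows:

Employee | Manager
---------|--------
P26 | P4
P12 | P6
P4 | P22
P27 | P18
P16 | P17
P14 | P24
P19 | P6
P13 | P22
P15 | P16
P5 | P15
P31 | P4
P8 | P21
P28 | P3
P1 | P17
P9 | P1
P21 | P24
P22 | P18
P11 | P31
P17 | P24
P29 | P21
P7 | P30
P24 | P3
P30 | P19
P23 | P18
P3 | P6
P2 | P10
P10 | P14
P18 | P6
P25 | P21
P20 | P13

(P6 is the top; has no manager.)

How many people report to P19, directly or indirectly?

P19 directly manages P30. Under P30: P7 (1). That's 2 in total.

2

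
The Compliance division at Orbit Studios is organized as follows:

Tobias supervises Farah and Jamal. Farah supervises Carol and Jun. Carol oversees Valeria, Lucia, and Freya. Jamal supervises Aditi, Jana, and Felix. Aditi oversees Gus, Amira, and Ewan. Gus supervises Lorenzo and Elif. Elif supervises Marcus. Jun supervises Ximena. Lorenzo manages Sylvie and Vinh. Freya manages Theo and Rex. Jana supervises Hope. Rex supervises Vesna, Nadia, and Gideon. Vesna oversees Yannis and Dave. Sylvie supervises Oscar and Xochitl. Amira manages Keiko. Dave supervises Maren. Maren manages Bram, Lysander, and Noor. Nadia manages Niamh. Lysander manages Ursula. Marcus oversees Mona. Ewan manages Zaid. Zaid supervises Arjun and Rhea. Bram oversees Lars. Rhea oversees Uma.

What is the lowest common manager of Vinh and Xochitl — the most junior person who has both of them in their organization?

Lorenzo

Vinh's chain of managers is Lorenzo, Gus, Aditi, Jamal, Tobias. Xochitl's chain of managers is Sylvie, Lorenzo, Gus, Aditi, Jamal, Tobias. The first manager that appears in both chains is Lorenzo.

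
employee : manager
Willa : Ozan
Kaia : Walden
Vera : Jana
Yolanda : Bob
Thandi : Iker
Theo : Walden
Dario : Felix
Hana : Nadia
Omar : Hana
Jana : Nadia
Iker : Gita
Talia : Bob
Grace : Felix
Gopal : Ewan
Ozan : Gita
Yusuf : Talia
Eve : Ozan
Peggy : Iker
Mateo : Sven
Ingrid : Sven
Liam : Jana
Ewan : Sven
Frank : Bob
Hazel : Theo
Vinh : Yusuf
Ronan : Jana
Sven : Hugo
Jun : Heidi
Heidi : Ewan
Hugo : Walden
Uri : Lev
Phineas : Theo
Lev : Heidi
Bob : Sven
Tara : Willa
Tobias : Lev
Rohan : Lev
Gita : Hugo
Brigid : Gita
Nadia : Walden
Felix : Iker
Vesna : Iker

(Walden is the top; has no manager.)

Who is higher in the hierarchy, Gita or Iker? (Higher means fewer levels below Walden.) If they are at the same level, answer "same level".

Gita is 2 levels below Walden; Iker is 3. Gita is higher.

Gita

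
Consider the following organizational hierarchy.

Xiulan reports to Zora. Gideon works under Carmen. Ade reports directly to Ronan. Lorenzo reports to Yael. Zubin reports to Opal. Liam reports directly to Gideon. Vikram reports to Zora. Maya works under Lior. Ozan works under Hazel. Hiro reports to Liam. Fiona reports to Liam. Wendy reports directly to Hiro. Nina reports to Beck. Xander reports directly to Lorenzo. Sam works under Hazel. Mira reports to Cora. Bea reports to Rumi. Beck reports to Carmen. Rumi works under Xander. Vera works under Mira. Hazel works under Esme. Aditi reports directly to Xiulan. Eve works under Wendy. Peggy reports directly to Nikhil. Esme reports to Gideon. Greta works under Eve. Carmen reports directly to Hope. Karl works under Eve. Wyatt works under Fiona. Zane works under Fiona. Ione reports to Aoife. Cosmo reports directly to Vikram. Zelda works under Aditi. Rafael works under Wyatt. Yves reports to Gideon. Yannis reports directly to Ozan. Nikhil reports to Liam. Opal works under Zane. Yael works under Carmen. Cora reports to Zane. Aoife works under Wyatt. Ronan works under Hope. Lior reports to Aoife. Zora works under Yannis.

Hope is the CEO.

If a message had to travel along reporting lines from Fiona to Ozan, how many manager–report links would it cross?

5

Fiona is 2 levels below Gideon, and Ozan is 3 levels below Gideon (their lowest common manager). The shortest path runs up from Fiona to Gideon and back down to Ozan: 2 + 3 = 5 links.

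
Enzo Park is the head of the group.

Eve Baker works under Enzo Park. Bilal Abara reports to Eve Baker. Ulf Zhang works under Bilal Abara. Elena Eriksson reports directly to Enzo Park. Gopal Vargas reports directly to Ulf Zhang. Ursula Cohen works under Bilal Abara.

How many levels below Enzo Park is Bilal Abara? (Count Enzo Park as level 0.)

2

Chain from Bilal Abara up to Enzo Park: Bilal Abara → Eve Baker → Enzo Park. That is 2 steps up, so Bilal Abara is 2 levels below Enzo Park.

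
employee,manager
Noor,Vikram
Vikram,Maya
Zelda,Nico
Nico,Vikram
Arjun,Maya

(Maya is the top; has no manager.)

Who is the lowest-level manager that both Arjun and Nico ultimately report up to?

Arjun's chain of managers is Maya. Nico's chain of managers is Vikram, Maya. The first manager that appears in both chains is Maya.

Maya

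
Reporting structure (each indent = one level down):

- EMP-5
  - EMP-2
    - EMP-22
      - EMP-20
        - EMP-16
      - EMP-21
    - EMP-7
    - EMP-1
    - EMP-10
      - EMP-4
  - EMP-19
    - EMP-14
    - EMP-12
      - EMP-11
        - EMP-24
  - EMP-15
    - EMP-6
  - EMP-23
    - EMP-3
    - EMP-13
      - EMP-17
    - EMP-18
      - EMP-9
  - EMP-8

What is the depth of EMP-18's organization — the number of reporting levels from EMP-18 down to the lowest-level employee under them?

The longest chain under EMP-18 runs EMP-18 → EMP-9, which is 1 level below EMP-18.

1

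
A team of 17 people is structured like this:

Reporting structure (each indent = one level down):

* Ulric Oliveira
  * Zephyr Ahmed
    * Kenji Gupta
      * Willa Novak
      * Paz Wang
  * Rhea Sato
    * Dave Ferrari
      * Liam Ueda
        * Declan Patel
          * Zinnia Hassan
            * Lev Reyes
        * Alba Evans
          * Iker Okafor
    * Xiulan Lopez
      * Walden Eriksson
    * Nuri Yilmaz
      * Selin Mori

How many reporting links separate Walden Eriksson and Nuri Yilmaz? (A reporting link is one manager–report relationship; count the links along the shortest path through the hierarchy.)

3

Walden Eriksson is 2 levels below Rhea Sato, and Nuri Yilmaz is 1 level below Rhea Sato (their lowest common manager). The shortest path runs up from Walden Eriksson to Rhea Sato and back down to Nuri Yilmaz: 2 + 1 = 3 links.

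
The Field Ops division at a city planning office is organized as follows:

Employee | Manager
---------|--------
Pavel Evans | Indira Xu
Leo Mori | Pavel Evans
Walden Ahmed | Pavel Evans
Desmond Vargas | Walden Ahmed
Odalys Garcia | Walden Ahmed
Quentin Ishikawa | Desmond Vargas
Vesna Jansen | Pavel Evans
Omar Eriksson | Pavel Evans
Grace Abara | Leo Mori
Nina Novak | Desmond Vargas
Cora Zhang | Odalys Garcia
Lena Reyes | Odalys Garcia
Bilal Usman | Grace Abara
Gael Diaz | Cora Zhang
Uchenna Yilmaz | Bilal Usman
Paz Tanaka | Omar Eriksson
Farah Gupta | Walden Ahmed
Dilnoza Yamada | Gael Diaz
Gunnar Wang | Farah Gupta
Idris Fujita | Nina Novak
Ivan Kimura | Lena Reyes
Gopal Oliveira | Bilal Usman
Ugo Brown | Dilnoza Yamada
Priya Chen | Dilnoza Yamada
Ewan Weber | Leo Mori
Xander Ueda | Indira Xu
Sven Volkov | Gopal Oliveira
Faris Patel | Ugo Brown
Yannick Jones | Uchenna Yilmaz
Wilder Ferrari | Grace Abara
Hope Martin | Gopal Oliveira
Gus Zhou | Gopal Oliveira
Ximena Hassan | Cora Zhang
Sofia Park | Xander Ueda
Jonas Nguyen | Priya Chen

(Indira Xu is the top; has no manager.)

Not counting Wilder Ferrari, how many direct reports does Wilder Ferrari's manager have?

1

Wilder Ferrari reports to Grace Abara. Grace Abara's other direct reports are Bilal Usman — 1 peer.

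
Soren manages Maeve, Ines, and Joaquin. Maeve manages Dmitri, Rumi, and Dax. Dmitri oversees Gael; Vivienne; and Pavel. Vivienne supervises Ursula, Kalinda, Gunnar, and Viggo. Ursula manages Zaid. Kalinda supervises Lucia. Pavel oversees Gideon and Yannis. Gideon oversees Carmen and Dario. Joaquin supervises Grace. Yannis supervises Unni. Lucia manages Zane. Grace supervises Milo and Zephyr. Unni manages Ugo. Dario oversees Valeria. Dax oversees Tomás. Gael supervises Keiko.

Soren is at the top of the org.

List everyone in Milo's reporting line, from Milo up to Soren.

Milo -> Grace -> Joaquin -> Soren

Milo reports to Grace. Grace reports to Joaquin. Joaquin reports to Soren. Soren is at the top.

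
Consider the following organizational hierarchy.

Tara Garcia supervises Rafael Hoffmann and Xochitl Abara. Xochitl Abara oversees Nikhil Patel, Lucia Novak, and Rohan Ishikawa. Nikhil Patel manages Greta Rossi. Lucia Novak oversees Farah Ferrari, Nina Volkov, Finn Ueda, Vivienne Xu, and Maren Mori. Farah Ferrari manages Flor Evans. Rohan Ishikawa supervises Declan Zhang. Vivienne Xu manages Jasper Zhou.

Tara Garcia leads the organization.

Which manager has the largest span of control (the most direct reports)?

Direct-report counts: Tara Garcia has 2; Xochitl Abara has 3; Rohan Ishikawa has 1; Lucia Novak has 5; Vivienne Xu has 1; Farah Ferrari has 1; Nikhil Patel has 1. The largest is 5, held by Lucia Novak.

Lucia Novak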